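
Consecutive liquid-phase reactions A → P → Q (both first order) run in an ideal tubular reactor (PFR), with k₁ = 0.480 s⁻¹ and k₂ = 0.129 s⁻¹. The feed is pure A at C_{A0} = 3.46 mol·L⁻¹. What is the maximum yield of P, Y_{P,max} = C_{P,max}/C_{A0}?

At the optimum, C_{P,max}/C_{A0} = (k₁/k₂)^[k₂/(k₂−k₁)].
= (0.480/0.129)^(0.129/(0.129−0.480)) = (3.721)^(-0.3675) = 0.6170.

0.617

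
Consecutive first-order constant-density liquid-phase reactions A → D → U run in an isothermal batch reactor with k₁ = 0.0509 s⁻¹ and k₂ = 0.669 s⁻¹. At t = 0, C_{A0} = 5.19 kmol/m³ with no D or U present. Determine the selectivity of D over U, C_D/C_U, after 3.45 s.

0.608

For first-order series with pure A initially, C_D(t) = k₁C_{A0}/(k₂−k₁)·(e^(−k₁t) − e^(−k₂t)).
e^(−k₁t) = e^(−0.0509×3.45) = e^(−0.1756) = 0.8389; e^(−k₂t) = e^(−2.308) = 0.09945.
C_D = 0.0509×5.19/(0.669−0.0509) × (0.8389−0.09945) = 0.4274×0.7395 = 0.3161 kmol/m³.
C_A = C_{A0}e^(−k₁t) = 4.354 kmol/m³, so C_U = C_{A0}−C_A−C_D = 0.5198 kmol/m³; C_D/C_U = 0.608.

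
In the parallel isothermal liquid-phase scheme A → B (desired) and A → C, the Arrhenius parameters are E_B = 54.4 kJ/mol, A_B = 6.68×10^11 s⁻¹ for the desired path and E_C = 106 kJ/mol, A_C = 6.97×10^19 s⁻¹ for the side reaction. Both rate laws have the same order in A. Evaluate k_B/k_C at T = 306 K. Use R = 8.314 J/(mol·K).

6.17

k_B/k_C = (A_B/A_C)·exp[−(E_B−E_C)/(RT)] = (A_B/A_C)·exp[(E_C−E_B)/(RT)].
(E_C−E_B)/(RT) = (106−54.4)×10³/(8.314×306) = 51600/2544 = 20.28.
k_B/k_C = (6.68×10^11/6.97×10^19)·exp(20.28) = 9.584×10^-9 × 6.434×10^8 = 6.17.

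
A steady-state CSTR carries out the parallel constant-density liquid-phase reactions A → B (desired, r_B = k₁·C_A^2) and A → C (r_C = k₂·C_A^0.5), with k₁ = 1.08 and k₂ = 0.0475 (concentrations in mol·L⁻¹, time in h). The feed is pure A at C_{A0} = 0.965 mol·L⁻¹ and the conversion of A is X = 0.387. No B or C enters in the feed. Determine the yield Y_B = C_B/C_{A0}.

Exit C_A = C_{A0}(1−X) = 0.965×0.613 = 0.5915 mol·L⁻¹.
Rates in a CSTR are evaluated at the outlet concentration: r_B = 1.08×0.5915^2 = 0.3779, r_C = 0.0475×0.5915^0.5 = 0.03653.
Fraction of consumed A going to B: r_B/(r_B+r_C) = 0.9119.
C_B = 0.9119·C_{A0}·X = 0.9119×0.965×0.387 = 0.341 mol·L⁻¹; Y_B = C_B/C_{A0} = 0.353.

0.353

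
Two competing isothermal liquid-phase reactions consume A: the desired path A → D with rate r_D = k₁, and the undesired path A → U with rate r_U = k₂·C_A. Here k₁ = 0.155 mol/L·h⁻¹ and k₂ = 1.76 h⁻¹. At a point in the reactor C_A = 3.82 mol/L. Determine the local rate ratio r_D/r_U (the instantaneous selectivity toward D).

0.0231

S_{D/U} = r_D/r_U = (k₁)/(k₂·C_A) = (k₁/k₂)·C_A⁻¹.
= (0.155) / (1.76×3.820) = 0.1550/6.723 = 0.0231.
The undesired path is higher order in A, so low C_A (CSTR or dilute feed) favours D.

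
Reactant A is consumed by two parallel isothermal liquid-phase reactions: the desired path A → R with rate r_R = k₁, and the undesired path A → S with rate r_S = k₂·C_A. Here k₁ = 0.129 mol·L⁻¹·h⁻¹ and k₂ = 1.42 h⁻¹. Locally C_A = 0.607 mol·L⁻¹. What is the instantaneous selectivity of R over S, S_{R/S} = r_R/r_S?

S_{R/S} = r_R/r_S = (k₁)/(k₂·C_A) = (k₁/k₂)·C_A⁻¹.
= (0.129) / (1.42×0.6070) = 0.1290/0.8619 = 0.150.

0.150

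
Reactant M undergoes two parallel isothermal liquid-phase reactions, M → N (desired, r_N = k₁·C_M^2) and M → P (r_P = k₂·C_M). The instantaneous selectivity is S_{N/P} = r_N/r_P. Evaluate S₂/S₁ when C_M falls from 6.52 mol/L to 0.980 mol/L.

S_{N/P} = (k₁/k₂)·C_M, so S₂/S₁ = (C_{M,2}/C_{M,1}).
= 0.980/6.52 = 0.150.
Selectivity toward N falls as C_M falls — high-concentration operation is favoured.

0.150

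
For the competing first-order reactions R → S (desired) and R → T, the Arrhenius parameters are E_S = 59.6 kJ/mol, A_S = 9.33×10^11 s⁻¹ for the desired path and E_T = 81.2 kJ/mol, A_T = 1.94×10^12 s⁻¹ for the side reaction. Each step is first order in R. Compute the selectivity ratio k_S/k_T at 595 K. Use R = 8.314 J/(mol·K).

37.9

With equal orders, S_{S/T} = k_S/k_T = (A_S/A_T)·exp[(E_T−E_S)/(RT)].
(E_T−E_S)/(RT) = (81.2−59.6)×10³/(8.314×595) = 21600/4947 = 4.366.
k_S/k_T = (9.33×10^11/1.94×10^12)·exp(4.366) = 0.4809 × 78.76 = 37.9.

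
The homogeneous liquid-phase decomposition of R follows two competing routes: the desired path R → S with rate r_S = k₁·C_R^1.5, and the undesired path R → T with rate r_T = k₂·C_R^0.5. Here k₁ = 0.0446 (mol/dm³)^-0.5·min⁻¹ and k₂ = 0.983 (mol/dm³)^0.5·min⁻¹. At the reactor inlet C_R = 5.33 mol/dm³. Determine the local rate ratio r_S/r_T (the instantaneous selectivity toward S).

S_{S/T} = r_S/r_T = (k₁·C_R^1.5)/(k₂·C_R^0.5) = (k₁/k₂)·C_R.
= (0.0446×5.330^1.5) / (0.983×5.330^0.5) = 0.5488/2.269 = 0.242.
Since the desired path is higher order in R, keeping C_R high (PFR or concentrated feed) favours S.

0.242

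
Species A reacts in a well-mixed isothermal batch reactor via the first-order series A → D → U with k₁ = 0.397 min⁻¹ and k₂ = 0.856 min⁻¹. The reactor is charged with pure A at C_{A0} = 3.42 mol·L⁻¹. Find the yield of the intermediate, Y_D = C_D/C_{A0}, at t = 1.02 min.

For first-order series with pure A initially, C_D(t) = k₁C_{A0}/(k₂−k₁)·(e^(−k₁t) − e^(−k₂t)).
e^(−k₁t) = e^(−0.397×1.02) = e^(−0.4049) = 0.6670; e^(−k₂t) = e^(−0.8731) = 0.4176.
C_D = 0.397×3.42/(0.856−0.397) × (0.6670−0.4176) = 2.958×0.2494 = 0.7376 mol·L⁻¹.
Y_D = C_D/C_{A0} = 0.7376/3.42 = 0.216.

0.216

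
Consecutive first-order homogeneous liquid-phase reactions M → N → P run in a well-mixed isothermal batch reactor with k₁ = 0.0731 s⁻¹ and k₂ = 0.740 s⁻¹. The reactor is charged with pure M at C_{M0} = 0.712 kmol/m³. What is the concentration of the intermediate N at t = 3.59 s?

The intermediate concentration in a first-order A→B→C sequence is C_N = k₁C_{M0}(e^(−k₁t) − e^(−k₂t))/(k₂−k₁).
e^(−k₁t) = e^(−0.0731×3.59) = e^(−0.2624) = 0.7692; e^(−k₂t) = e^(−2.657) = 0.07019.
C_N = 0.0731×0.712/(0.740−0.0731) × (0.7692−0.07019) = 0.07804×0.6990 = 0.05455 kmol/m³.

0.0546 kmol/m³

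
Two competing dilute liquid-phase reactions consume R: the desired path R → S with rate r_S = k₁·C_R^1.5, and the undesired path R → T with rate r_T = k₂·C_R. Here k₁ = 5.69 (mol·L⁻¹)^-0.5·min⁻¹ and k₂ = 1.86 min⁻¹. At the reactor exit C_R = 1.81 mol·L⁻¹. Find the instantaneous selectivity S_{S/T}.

4.12

S_{S/T} = r_S/r_T = (k₁·C_R^1.5)/(k₂·C_R) = (k₁/k₂)·C_R^0.5.
= (5.69×1.810^1.5) / (1.86×1.810) = 13.86/3.367 = 4.12.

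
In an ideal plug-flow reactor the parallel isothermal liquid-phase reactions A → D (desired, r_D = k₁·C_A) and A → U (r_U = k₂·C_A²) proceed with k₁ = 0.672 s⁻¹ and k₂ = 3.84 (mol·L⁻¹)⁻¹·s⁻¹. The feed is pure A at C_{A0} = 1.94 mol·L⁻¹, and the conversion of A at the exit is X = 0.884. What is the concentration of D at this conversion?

C_A = C_{A0}(1−X) = 0.2250 mol·L⁻¹.
Along a PFR/batch, dC_D/dC_A = −r_D/(r_D+r_U) = −k₁/(k₁+k₂·C_A).
Integrating from C_{A0} to C_A: C_D = (0.672/3.84)·ln[(0.672+3.84·1.94)/(0.672+3.84·0.225)] = 0.1750·ln(8.122/1.536) = 0.2914 mol·L⁻¹.

0.291 mol·L⁻¹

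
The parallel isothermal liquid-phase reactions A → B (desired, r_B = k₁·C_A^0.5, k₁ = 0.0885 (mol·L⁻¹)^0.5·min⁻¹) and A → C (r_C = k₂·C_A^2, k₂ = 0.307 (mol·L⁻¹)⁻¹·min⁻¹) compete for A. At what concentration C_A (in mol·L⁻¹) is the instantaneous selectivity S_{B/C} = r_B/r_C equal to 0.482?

S_{B/C} = (k₁/k₂)·C_A^-1.5 ⇒ C_A = (S·k₂/k₁)^(1/(-1.5)).
= (0.482×0.307/0.0885)^(-0.6667) = (1.672)^(-0.6667) = 0.710 mol·L⁻¹.

0.710 mol·L⁻¹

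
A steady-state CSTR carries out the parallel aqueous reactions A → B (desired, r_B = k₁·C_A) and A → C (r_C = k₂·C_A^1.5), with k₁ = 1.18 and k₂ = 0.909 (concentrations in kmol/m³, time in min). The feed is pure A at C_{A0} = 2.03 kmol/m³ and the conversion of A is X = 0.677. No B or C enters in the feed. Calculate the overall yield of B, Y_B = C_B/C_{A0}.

Exit C_A = C_{A0}(1−X) = 2.03×0.323 = 0.6557 kmol/m³.
In a CSTR the entire volume is at exit conditions, so r_B = 1.18×0.6557 = 0.7737 and r_C = 0.909×0.6557^1.5 = 0.4826.
Fraction of consumed A going to B: r_B/(r_B+r_C) = 0.6158.
C_B = 0.6158·C_{A0}·X = 0.6158×2.03×0.677 = 0.846 kmol/m³; Y_B = C_B/C_{A0} = 0.417.

0.417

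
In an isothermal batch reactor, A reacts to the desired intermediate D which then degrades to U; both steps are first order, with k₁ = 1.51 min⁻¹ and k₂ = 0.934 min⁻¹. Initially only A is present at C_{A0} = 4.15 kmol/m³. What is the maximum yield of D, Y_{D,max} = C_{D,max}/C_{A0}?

0.459

For a first-order series the maximum intermediate yield is C_{D,max}/C_{A0} = (k₁/k₂)^[k₂/(k₂−k₁)].
= (1.51/0.934)^(0.934/(0.934−1.51)) = (1.617)^(-1.622) = 0.4589.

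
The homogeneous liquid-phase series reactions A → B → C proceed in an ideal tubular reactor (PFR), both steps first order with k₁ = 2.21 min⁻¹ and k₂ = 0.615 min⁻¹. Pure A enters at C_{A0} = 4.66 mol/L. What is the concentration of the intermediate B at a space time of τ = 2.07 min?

1.74 mol/L

Solving the coupled first-order balances gives C_B(τ) = [k₁/(k₂−k₁)]·C_{A0}·(e^(−k₁τ) − e^(−k₂τ)).
e^(−k₁τ) = e^(−2.21×2.07) = e^(−4.575) = 0.01031; e^(−k₂τ) = e^(−1.273) = 0.2800.
C_B = 2.21×4.66/(0.615−2.21) × (0.01031−0.2800) = (-6.457)×(-0.2697) = 1.741 mol/L.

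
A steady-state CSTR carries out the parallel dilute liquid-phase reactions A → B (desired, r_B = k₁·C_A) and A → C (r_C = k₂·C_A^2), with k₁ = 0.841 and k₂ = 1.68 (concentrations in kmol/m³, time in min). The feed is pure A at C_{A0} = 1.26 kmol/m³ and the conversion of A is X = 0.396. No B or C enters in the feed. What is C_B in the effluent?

0.198 kmol/m³

Exit C_A = C_{A0}(1−X) = 1.26×0.604 = 0.7610 kmol/m³.
A CSTR operates uniformly at the exit composition, giving r_B = 0.6400 and r_C = 0.9730 (each k·C_A^n at C_A = 0.7610).
Fraction of consumed A going to B: r_B/(r_B+r_C) = 0.3968.
C_B = 0.3968·C_{A0}·X = 0.3968×1.26×0.396 = 0.198 kmol/m³.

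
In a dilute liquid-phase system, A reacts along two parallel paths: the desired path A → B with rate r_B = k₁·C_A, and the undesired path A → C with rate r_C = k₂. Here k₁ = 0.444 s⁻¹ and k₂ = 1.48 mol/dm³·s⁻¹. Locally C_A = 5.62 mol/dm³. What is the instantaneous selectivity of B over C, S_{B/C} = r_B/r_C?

S_{B/C} = r_B/r_C = (k₁·C_A)/(k₂) = (k₁/k₂)·C_A.
= (0.444×5.620) / (1.48) = 2.495/1.480 = 1.69.

1.69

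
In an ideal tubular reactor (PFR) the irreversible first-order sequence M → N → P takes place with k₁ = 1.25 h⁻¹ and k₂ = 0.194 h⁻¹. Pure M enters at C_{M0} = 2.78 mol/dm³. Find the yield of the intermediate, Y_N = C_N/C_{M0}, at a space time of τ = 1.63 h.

Solving the coupled first-order balances gives C_N(τ) = [k₁/(k₂−k₁)]·C_{M0}·(e^(−k₁τ) − e^(−k₂τ)).
e^(−k₁τ) = e^(−1.25×1.63) = e^(−2.037) = 0.1304; e^(−k₂τ) = e^(−0.3162) = 0.7289.
C_N = 1.25×2.78/(0.194−1.25) × (0.1304−0.7289) = (-3.291)×(-0.5985) = 1.970 mol/dm³.
Y_N = C_N/C_{M0} = 1.970/2.78 = 0.709.

0.709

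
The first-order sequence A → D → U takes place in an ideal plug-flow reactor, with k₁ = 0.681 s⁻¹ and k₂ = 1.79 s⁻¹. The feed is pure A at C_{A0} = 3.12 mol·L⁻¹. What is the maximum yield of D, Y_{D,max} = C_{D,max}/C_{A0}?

0.210

At the optimum, C_{D,max}/C_{A0} = (k₁/k₂)^[k₂/(k₂−k₁)].
= (0.681/1.79)^(1.79/(1.79−0.681)) = (0.3804)^(1.614) = 0.2102.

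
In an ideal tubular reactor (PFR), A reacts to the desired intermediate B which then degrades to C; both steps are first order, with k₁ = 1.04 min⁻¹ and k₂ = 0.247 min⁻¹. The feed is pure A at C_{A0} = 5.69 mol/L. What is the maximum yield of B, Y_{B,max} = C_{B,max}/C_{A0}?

0.639

For a first-order series the maximum intermediate yield is C_{B,max}/C_{A0} = (k₁/k₂)^[k₂/(k₂−k₁)].
= (1.04/0.247)^(0.247/(0.247−1.04)) = (4.211)^(-0.3115) = 0.6390.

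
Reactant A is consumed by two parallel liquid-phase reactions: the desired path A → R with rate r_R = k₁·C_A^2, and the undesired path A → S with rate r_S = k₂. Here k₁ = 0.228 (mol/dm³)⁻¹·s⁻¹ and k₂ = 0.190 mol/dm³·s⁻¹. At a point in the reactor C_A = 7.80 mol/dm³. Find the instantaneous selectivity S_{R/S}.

73.0

S_{R/S} = r_R/r_S = (k₁·C_A^2)/(k₂) = (k₁/k₂)·C_A^2.
= (0.228×7.800^2) / (0.190) = 13.87/0.1900 = 73.0.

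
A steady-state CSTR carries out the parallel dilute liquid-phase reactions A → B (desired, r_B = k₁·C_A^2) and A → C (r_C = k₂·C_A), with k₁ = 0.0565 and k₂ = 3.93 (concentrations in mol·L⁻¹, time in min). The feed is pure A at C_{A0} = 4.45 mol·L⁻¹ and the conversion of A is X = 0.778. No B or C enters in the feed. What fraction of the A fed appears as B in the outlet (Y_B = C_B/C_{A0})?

Exit C_A = C_{A0}(1−X) = 4.45×0.222 = 0.9879 mol·L⁻¹.
A CSTR operates uniformly at the exit composition, giving r_B = 0.05514 and r_C = 3.882 (each k·C_A^n at C_A = 0.9879).
Fraction of consumed A going to B: r_B/(r_B+r_C) = 0.01400.
C_B = 0.01400·C_{A0}·X = 0.01400×4.45×0.778 = 0.0485 mol·L⁻¹; Y_B = C_B/C_{A0} = 0.0109.

0.0109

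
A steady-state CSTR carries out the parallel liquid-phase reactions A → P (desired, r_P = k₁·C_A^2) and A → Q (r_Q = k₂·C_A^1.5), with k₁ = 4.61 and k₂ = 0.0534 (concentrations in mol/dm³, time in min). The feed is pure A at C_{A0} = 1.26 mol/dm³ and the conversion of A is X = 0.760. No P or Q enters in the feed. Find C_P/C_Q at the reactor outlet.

47.5

Exit C_A = C_{A0}(1−X) = 1.26×0.240 = 0.3024 mol/dm³.
In a CSTR the entire volume is at exit conditions, so r_P = 4.61×0.3024^2 = 0.4216 and r_Q = 0.0534×0.3024^1.5 = 0.008880.
Overall selectivity = C_P/C_Q = r_Pτ/(r_Qτ) = r_P/r_Q = 47.5.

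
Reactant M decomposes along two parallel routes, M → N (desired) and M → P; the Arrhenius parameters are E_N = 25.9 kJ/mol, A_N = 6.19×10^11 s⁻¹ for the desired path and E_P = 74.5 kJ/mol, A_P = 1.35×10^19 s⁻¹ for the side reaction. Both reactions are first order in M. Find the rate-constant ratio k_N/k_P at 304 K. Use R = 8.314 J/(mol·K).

Since both paths have the same order in M, the concentration cancels and S_{N/P} = k_N/k_P = (A_N/A_P)·exp[(E_P−E_N)/(RT)].
(E_P−E_N)/(RT) = (74.5−25.9)×10³/(8.314×304) = 48600/2527 = 19.23.
k_N/k_P = (6.19×10^11/1.35×10^19)·exp(19.23) = 4.585×10^-8 × 2.244×10^8 = 10.3.

10.3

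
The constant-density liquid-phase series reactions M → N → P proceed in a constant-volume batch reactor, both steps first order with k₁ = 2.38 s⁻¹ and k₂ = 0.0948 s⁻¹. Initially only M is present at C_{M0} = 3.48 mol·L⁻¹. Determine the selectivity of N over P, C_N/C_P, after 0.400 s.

Solving the coupled first-order balances gives C_N(t) = [k₁/(k₂−k₁)]·C_{M0}·(e^(−k₁t) − e^(−k₂t)).
e^(−k₁t) = e^(−2.38×0.400) = e^(−0.9520) = 0.3860; e^(−k₂t) = e^(−0.03792) = 0.9628.
C_N = 2.38×3.48/(0.0948−2.38) × (0.3860−0.9628) = (-3.624)×(-0.5768) = 2.091 mol·L⁻¹.
C_M = C_{M0}e^(−k₁t) = 1.343 mol·L⁻¹, so C_P = C_{M0}−C_M−C_N = 0.04622 mol·L⁻¹; C_N/C_P = 45.2.

45.2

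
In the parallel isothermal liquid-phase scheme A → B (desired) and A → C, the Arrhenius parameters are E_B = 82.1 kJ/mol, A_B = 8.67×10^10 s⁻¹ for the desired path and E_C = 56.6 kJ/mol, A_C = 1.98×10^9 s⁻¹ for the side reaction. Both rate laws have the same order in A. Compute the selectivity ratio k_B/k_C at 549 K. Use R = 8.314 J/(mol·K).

Since both paths have the same order in A, the concentration cancels and S_{B/C} = k_B/k_C = (A_B/A_C)·exp[(E_C−E_B)/(RT)].
(E_C−E_B)/(RT) = (56.6−82.1)×10³/(8.314×549) = -25500/4564 = -5.587.
k_B/k_C = (8.67×10^10/1.98×10^9)·exp(-5.587) = 43.79 × 0.003747 = 0.164.

0.164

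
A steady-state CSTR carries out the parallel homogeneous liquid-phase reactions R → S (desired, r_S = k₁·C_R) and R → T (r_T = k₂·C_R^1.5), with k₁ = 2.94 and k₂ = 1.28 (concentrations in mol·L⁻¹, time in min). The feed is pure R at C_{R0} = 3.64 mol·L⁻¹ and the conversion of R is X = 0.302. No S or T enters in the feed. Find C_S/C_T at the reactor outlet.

1.44

Exit C_R = C_{R0}(1−X) = 3.64×0.698 = 2.541 mol·L⁻¹.
A CSTR operates uniformly at the exit composition, giving r_S = 7.470 and r_T = 5.184 (each k·C_R^n at C_R = 2.541).
Overall selectivity = C_S/C_T = r_Sτ/(r_Tτ) = r_S/r_T = 1.44.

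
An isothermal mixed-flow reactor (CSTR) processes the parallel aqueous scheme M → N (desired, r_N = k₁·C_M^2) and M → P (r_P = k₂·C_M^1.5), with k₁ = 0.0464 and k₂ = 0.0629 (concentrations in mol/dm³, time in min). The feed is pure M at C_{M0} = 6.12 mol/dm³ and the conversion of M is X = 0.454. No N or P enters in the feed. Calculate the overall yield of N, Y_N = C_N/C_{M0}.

Exit C_M = C_{M0}(1−X) = 6.12×0.546 = 3.342 mol/dm³.
In a CSTR the entire volume is at exit conditions, so r_N = 0.0464×3.342^2 = 0.5181 and r_P = 0.0629×3.342^1.5 = 0.3842.
Fraction of consumed M going to N: r_N/(r_N+r_P) = 0.5742.
C_N = 0.5742·C_{M0}·X = 0.5742×6.12×0.454 = 1.60 mol/dm³; Y_N = C_N/C_{M0} = 0.261.

0.261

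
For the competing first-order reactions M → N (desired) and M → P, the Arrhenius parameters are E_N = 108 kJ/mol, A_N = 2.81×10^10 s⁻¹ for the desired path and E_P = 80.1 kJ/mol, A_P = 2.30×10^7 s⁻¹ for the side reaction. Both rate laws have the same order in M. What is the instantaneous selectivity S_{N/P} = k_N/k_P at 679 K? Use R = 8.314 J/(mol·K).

8.72

Since both paths have the same order in M, the concentration cancels and S_{N/P} = k_N/k_P = (A_N/A_P)·exp[(E_P−E_N)/(RT)].
(E_P−E_N)/(RT) = (80.1−108)×10³/(8.314×679) = -27900/5645 = -4.942.
k_N/k_P = (2.81×10^10/2.30×10^7)·exp(-4.942) = 1222 × 0.007139 = 8.72.
Since E_N > E_P, raising the temperature improves selectivity toward N.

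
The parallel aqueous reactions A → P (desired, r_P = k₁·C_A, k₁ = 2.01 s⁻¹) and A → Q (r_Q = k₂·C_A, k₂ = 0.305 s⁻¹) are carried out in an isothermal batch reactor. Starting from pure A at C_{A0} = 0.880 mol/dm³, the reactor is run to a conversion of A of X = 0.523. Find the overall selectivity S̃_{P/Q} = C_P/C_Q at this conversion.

6.59

C_A = C_{A0}(1−X) = 0.4198 mol/dm³.
Both paths are first order in A, so the instantaneous fraction to P is constant: dC_P/d(−C_A) = k₁/(k₁+k₂) = 0.8683.
C_P = 0.8683·(C_{A0}−C_A) = 0.8683×0.4602 = 0.400 mol/dm³.
C_Q = (C_{A0}−C_A)−C_P = 0.06064 mol/dm³; S̃_{P/Q} = 0.3996/0.06064 = 6.59.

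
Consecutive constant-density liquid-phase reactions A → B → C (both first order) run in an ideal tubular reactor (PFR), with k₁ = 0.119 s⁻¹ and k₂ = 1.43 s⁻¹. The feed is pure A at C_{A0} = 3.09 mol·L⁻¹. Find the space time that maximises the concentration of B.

1.90 s

For first-order series the maximum of C_B occurs at τ_opt = ln(k₂/k₁)/(k₂−k₁).
= ln(1.43/0.119)/(1.43−0.119) = ln(12.02)/1.311 = 2.486/1.311 = 1.90 s.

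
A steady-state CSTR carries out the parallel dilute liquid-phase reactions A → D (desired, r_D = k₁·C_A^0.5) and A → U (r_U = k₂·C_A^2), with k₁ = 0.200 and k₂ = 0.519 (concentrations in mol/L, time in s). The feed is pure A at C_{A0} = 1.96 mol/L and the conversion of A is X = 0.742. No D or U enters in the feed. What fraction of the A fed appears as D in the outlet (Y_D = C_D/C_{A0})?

Exit C_A = C_{A0}(1−X) = 1.96×0.258 = 0.5057 mol/L.
Rates in a CSTR are evaluated at the outlet concentration: r_D = 0.200×0.5057^0.5 = 0.1422, r_U = 0.519×0.5057^2 = 0.1327.
Fraction of consumed A going to D: r_D/(r_D+r_U) = 0.5173.
C_D = 0.5173·C_{A0}·X = 0.5173×1.96×0.742 = 0.752 mol/L; Y_D = C_D/C_{A0} = 0.384.

0.384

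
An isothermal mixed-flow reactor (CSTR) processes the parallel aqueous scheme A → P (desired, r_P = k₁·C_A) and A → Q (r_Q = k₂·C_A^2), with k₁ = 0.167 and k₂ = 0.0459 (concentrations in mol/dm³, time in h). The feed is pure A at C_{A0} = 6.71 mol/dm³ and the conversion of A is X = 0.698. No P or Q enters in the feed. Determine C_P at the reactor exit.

3.01 mol/dm³

Exit C_A = C_{A0}(1−X) = 6.71×0.302 = 2.026 mol/dm³.
A CSTR operates uniformly at the exit composition, giving r_P = 0.3384 and r_Q = 0.1885 (each k·C_A^n at C_A = 2.026).
Fraction of consumed A going to P: r_P/(r_P+r_Q) = 0.6423.
C_P = 0.6423·C_{A0}·X = 0.6423×6.71×0.698 = 3.01 mol/dm³.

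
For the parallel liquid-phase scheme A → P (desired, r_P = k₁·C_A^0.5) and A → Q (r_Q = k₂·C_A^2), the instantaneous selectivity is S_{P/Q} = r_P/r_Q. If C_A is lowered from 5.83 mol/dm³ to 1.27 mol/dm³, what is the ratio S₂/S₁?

S_{P/Q} = (k₁/k₂)·C_A^-1.5, so S₂/S₁ = (C_{A,2}/C_{A,1})^-1.5.
= (1.27/5.83)^(-1.5) = (0.2178)^(-1.5) = 9.84.

9.84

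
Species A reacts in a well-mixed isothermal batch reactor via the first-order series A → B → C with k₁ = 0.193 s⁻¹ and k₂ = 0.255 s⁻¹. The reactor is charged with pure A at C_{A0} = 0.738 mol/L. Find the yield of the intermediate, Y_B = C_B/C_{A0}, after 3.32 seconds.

The intermediate concentration in a first-order A→B→C sequence is C_B = k₁C_{A0}(e^(−k₁t) − e^(−k₂t))/(k₂−k₁).
e^(−k₁t) = e^(−0.193×3.32) = e^(−0.6408) = 0.5269; e^(−k₂t) = e^(−0.8466) = 0.4289.
C_B = 0.193×0.738/(0.255−0.193) × (0.5269−0.4289) = 2.297×0.09802 = 0.2252 mol/L.
Y_B = C_B/C_{A0} = 0.2252/0.738 = 0.305.

0.305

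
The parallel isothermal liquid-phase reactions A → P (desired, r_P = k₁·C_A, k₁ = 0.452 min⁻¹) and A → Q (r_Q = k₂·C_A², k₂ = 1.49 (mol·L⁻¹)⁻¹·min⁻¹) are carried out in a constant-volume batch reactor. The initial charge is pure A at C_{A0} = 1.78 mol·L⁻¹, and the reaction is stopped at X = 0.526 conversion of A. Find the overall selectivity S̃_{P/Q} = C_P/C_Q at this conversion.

C_A = C_{A0}(1−X) = 0.8437 mol·L⁻¹.
Along a PFR/batch, dC_P/dC_A = −r_P/(r_P+r_Q) = −k₁/(k₁+k₂·C_A).
Integrating from C_{A0} to C_A: C_P = (0.452/1.49)·ln[(0.452+1.49·1.78)/(0.452+1.49·0.844)] = 0.3034·ln(3.104/1.709) = 0.1810 mol·L⁻¹.
C_Q = (C_{A0}−C_A)−C_P = 0.7552 mol·L⁻¹; S̃_{P/Q} = 0.1810/0.7552 = 0.240.

0.240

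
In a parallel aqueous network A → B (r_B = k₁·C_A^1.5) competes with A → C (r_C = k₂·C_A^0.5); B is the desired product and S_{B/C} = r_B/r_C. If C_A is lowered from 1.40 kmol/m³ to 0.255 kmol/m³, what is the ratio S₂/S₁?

S_{B/C} = (k₁/k₂)·C_A, so S₂/S₁ = (C_{A,2}/C_{A,1}).
= 0.255/1.40 = 0.182.
Selectivity toward B falls as C_A falls — high-concentration operation is favoured.

0.182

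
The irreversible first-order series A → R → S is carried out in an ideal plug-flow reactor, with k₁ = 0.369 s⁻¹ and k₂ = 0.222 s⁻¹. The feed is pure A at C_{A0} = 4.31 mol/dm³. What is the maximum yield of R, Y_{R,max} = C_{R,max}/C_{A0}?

For a first-order series the maximum intermediate yield is C_{R,max}/C_{A0} = (k₁/k₂)^[k₂/(k₂−k₁)].
= (0.369/0.222)^(0.222/(0.222−0.369)) = (1.662)^(-1.510) = 0.4642.

0.464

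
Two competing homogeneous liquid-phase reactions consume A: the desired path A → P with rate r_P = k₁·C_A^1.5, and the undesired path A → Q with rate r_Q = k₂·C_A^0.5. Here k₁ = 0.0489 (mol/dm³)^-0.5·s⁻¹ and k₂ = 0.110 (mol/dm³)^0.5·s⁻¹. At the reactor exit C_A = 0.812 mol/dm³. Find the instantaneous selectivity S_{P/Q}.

S_{P/Q} = r_P/r_Q = (k₁·C_A^1.5)/(k₂·C_A^0.5) = (k₁/k₂)·C_A.
= (0.0489×0.8120^1.5) / (0.110×0.8120^0.5) = 0.03578/0.09912 = 0.361.

0.361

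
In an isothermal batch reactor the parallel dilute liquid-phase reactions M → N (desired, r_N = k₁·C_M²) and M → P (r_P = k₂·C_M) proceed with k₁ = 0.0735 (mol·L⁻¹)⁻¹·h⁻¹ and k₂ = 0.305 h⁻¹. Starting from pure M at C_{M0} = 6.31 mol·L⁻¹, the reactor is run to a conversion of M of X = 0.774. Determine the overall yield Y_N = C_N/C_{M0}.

0.360

C_M = C_{M0}(1−X) = 1.426 mol·L⁻¹.
Along a PFR/batch, dC_P/dC_M = −r_P/(r_N+r_P) = −k₂/(k₂+k₁·C_M).
Integrating from C_{M0} to C_M: C_P = (0.305/0.0735)·ln[(0.305+0.0735·6.31)/(0.305+0.0735·1.43)] = 4.150·ln(0.7688/0.4098) = 2.611 mol·L⁻¹.
Then C_N = (C_{M0}−C_M) − C_P = 4.884 − 2.611 = 2.273 mol·L⁻¹.
Y_N = C_N/C_{M0} = 2.273/6.31 = 0.360.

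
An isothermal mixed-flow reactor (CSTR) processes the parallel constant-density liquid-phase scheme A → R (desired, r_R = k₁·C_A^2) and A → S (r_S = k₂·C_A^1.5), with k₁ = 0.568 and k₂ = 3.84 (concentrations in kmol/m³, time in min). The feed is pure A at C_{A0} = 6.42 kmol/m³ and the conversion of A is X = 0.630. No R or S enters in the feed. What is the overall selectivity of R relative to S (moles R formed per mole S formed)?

0.228

Exit C_A = C_{A0}(1−X) = 6.42×0.370 = 2.375 kmol/m³.
In a CSTR the entire volume is at exit conditions, so r_R = 0.568×2.375^2 = 3.205 and r_S = 3.84×2.375^1.5 = 14.06.
Overall selectivity = C_R/C_S = r_Rτ/(r_Sτ) = r_R/r_S = 0.228.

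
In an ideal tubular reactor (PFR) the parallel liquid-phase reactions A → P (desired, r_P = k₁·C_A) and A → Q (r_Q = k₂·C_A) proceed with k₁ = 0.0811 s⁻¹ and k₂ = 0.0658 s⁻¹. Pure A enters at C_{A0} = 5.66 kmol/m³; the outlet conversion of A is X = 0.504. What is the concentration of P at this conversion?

1.57 kmol/m³

C_A = C_{A0}(1−X) = 2.807 kmol/m³.
Both paths are first order in A, so the instantaneous fraction to P is constant: dC_P/d(−C_A) = k₁/(k₁+k₂) = 0.5521.
C_P = 0.5521·(C_{A0}−C_A) = 0.5521×2.853 = 1.57 kmol/m³.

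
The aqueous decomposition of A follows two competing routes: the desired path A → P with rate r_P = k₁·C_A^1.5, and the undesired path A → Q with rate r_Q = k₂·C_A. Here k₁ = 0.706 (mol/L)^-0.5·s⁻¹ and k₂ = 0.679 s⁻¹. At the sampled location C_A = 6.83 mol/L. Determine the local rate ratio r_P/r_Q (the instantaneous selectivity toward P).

2.72

S_{P/Q} = r_P/r_Q = (k₁·C_A^1.5)/(k₂·C_A) = (k₁/k₂)·C_A^0.5.
= (0.706×6.830^1.5) / (0.679×6.830) = 12.60/4.638 = 2.72.
Since the desired path is higher order in A, keeping C_A high (PFR or concentrated feed) favours P.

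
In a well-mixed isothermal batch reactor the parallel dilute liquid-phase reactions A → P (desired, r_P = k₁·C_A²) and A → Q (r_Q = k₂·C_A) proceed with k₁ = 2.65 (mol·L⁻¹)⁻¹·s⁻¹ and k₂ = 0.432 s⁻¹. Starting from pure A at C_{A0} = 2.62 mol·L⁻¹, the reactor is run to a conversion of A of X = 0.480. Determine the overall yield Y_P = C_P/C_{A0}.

0.443

C_A = C_{A0}(1−X) = 1.362 mol·L⁻¹.
Along a PFR/batch, dC_Q/dC_A = −r_Q/(r_P+r_Q) = −k₂/(k₂+k₁·C_A).
Integrating from C_{A0} to C_A: C_Q = (0.432/2.65)·ln[(0.432+2.65·2.62)/(0.432+2.65·1.36)] = 0.1630·ln(7.375/4.042) = 0.09802 mol·L⁻¹.
Then C_P = (C_{A0}−C_A) − C_Q = 1.258 − 0.09802 = 1.160 mol·L⁻¹.
Y_P = C_P/C_{A0} = 1.160/2.62 = 0.443.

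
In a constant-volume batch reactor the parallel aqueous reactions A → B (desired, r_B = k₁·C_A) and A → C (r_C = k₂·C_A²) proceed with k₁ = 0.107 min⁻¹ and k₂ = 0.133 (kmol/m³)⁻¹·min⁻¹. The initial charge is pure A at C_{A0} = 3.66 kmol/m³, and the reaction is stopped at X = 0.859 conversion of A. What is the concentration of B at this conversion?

0.980 kmol/m³

C_A = C_{A0}(1−X) = 0.5161 kmol/m³.
Along a PFR/batch, dC_B/dC_A = −r_B/(r_B+r_C) = −k₁/(k₁+k₂·C_A).
Integrating from C_{A0} to C_A: C_B = (0.107/0.133)·ln[(0.107+0.133·3.66)/(0.107+0.133·0.516)] = 0.8045·ln(0.5938/0.1756) = 0.9800 kmol/m³.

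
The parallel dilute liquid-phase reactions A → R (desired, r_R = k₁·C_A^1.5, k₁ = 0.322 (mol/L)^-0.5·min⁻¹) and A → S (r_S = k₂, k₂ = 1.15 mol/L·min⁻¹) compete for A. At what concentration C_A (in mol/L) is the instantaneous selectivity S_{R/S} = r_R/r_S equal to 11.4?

S_{R/S} = (k₁/k₂)·C_A^1.5 ⇒ C_A = (S·k₂/k₁)^(1/1.5).
= (11.4×1.15/0.322)^(0.6667) = (40.71)^(0.6667) = 11.8 mol/L.

11.8 mol/L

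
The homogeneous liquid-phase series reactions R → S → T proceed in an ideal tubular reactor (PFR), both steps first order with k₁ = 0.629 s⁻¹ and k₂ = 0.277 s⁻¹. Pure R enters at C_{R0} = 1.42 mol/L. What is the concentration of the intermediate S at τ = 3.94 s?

0.639 mol/L

Solving the coupled first-order balances gives C_S(τ) = [k₁/(k₂−k₁)]·C_{R0}·(e^(−k₁τ) − e^(−k₂τ)).
e^(−k₁τ) = e^(−0.629×3.94) = e^(−2.478) = 0.08389; e^(−k₂τ) = e^(−1.091) = 0.3358.
C_S = 0.629×1.42/(0.277−0.629) × (0.08389−0.3358) = (-2.537)×(-0.2519) = 0.6391 mol/L.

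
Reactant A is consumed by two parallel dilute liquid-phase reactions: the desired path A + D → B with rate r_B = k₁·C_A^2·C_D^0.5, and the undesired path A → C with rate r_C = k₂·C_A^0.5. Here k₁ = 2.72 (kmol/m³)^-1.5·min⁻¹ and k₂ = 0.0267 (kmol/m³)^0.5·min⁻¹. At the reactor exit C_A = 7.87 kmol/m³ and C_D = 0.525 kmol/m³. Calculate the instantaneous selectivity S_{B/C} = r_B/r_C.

S_{B/C} = r_B/r_C = (k₁·C_A^2·C_D^0.5)/(k₂·C_A^0.5) = (k₁/k₂)·C_A^1.5·C_D^0.5.
= (2.72×7.870^2×0.5250^0.5) / (0.0267×7.870^0.5) = 122.1/0.07490 = 1630.

1630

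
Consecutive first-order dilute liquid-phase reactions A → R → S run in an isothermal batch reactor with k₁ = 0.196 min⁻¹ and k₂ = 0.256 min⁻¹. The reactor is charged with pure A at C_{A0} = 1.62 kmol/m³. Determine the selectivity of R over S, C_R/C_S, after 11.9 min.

Solving the coupled first-order balances gives C_R(t) = [k₁/(k₂−k₁)]·C_{A0}·(e^(−k₁t) − e^(−k₂t)).
e^(−k₁t) = e^(−0.196×11.9) = e^(−2.332) = 0.09706; e^(−k₂t) = e^(−3.046) = 0.04753.
C_R = 0.196×1.62/(0.256−0.196) × (0.09706−0.04753) = 5.292×0.04953 = 0.2621 kmol/m³.
C_A = C_{A0}e^(−k₁t) = 0.1572 kmol/m³, so C_S = C_{A0}−C_A−C_R = 1.201 kmol/m³; C_R/C_S = 0.218.

0.218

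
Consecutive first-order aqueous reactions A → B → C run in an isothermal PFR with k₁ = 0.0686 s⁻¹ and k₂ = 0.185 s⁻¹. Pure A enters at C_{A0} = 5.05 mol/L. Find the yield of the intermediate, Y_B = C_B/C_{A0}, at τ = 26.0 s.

0.0942

For first-order series with pure A initially, C_B(τ) = k₁C_{A0}/(k₂−k₁)·(e^(−k₁τ) − e^(−k₂τ)).
e^(−k₁τ) = e^(−0.0686×26.0) = e^(−1.784) = 0.1680; e^(−k₂τ) = e^(−4.810) = 0.008148.
C_B = 0.0686×5.05/(0.185−0.0686) × (0.1680−0.008148) = 2.976×0.1599 = 0.4758 mol/L.
Y_B = C_B/C_{A0} = 0.4758/5.05 = 0.0942.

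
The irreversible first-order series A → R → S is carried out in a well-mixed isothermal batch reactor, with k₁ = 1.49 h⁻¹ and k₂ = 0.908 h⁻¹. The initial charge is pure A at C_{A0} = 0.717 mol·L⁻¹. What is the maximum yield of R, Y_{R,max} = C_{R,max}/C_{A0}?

For a first-order series the maximum intermediate yield is C_{R,max}/C_{A0} = (k₁/k₂)^[k₂/(k₂−k₁)].
= (1.49/0.908)^(0.908/(0.908−1.49)) = (1.641)^(-1.560) = 0.4618.

0.462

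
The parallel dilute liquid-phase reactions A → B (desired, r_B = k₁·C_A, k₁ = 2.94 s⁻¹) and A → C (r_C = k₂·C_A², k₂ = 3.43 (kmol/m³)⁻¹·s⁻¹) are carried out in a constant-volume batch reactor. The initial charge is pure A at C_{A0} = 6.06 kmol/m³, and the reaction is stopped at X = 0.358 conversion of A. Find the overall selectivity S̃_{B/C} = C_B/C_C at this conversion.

0.175

C_A = C_{A0}(1−X) = 3.891 kmol/m³.
Along a PFR/batch, dC_B/dC_A = −r_B/(r_B+r_C) = −k₁/(k₁+k₂·C_A).
Integrating from C_{A0} to C_A: C_B = (2.94/3.43)·ln[(2.94+3.43·6.06)/(2.94+3.43·3.89)] = 0.8571·ln(23.73/16.28) = 0.3226 kmol/m³.
C_C = (C_{A0}−C_A)−C_B = 1.847 kmol/m³; S̃_{B/C} = 0.3226/1.847 = 0.175.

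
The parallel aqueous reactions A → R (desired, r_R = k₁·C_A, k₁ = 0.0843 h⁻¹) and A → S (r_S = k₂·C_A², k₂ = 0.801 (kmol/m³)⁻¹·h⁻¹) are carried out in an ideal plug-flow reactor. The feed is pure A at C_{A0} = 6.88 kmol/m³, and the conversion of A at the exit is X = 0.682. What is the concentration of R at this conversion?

C_A = C_{A0}(1−X) = 2.188 kmol/m³.
Along a PFR/batch, dC_R/dC_A = −r_R/(r_R+r_S) = −k₁/(k₁+k₂·C_A).
Integrating from C_{A0} to C_A: C_R = (0.0843/0.801)·ln[(0.0843+0.801·6.88)/(0.0843+0.801·2.19)] = 0.1052·ln(5.595/1.837) = 0.1172 kmol/m³.

0.117 kmol/m³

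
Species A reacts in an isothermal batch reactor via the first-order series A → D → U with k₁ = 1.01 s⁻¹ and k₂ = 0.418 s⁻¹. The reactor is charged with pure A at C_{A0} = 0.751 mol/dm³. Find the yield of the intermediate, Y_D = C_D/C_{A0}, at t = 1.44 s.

For first-order series with pure A initially, C_D(t) = k₁C_{A0}/(k₂−k₁)·(e^(−k₁t) − e^(−k₂t)).
e^(−k₁t) = e^(−1.01×1.44) = e^(−1.454) = 0.2335; e^(−k₂t) = e^(−0.6019) = 0.5478.
C_D = 1.01×0.751/(0.418−1.01) × (0.2335−0.5478) = (-1.281)×(-0.3142) = 0.4026 mol/dm³.
Y_D = C_D/C_{A0} = 0.4026/0.751 = 0.536.

0.536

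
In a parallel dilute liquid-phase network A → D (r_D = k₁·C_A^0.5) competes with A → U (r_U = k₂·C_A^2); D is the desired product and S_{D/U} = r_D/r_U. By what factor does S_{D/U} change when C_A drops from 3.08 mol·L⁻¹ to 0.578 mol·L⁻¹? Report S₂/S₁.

S_{D/U} = (k₁/k₂)·C_A^-1.5, so S₂/S₁ = (C_{A,2}/C_{A,1})^-1.5.
= (0.578/3.08)^(-1.5) = (0.1877)^(-1.5) = 12.3.

12.3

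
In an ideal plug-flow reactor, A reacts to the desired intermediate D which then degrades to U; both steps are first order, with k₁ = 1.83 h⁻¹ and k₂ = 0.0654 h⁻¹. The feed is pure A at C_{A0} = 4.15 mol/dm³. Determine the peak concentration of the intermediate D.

Evaluating C_D at τ_opt = ln(k₂/k₁)/(k₂−k₁) gives C_{D,max}/C_{A0} = (k₁/k₂)^[k₂/(k₂−k₁)].
= (1.83/0.0654)^(0.0654/(0.0654−1.83)) = (27.98)^(-0.03706) = 0.8838.
C_{D,max} = 0.8838×4.15 = 3.67 mol/dm³.

3.67 mol/dm³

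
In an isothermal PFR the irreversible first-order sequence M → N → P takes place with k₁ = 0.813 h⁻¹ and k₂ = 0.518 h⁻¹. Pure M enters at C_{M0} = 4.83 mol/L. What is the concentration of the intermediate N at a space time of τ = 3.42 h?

For first-order series with pure M initially, C_N(τ) = k₁C_{M0}/(k₂−k₁)·(e^(−k₁τ) − e^(−k₂τ)).
e^(−k₁τ) = e^(−0.813×3.42) = e^(−2.780) = 0.06201; e^(−k₂τ) = e^(−1.772) = 0.1701.
C_N = 0.813×4.83/(0.518−0.813) × (0.06201−0.1701) = (-13.31)×(-0.1081) = 1.438 mol/L.

1.44 mol/L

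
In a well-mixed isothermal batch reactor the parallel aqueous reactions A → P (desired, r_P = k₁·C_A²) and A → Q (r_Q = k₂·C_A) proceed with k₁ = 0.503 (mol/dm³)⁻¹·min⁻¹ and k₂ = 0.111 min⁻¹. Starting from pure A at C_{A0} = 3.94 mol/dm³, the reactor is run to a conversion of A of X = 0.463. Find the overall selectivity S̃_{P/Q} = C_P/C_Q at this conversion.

C_A = C_{A0}(1−X) = 2.116 mol/dm³.
Along a PFR/batch, dC_Q/dC_A = −r_Q/(r_P+r_Q) = −k₂/(k₂+k₁·C_A).
Integrating from C_{A0} to C_A: C_Q = (0.111/0.503)·ln[(0.111+0.503·3.94)/(0.111+0.503·2.12)] = 0.2207·ln(2.093/1.175) = 0.1273 mol/dm³.
Then C_P = (C_{A0}−C_A) − C_Q = 1.824 − 0.1273 = 1.697 mol/dm³.
S̃_{P/Q} = C_P/C_Q = 1.697/0.1273 = 13.3.

13.3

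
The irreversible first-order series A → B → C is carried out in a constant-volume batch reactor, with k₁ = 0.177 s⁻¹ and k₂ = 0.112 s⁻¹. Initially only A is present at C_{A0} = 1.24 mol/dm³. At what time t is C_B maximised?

For first-order series the maximum of C_B occurs at t_opt = ln(k₂/k₁)/(k₂−k₁).
= ln(0.112/0.177)/(0.112−0.177) = ln(0.6328)/-0.06500 = -0.4577/-0.06500 = 7.04 s.

7.04 s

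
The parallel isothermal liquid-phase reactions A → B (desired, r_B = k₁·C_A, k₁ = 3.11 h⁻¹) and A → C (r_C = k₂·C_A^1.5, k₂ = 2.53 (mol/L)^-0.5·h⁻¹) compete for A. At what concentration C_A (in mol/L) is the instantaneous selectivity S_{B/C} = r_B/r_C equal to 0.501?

6.02 mol/L

S_{B/C} = (k₁/k₂)·C_A^-0.5 ⇒ C_A = (S·k₂/k₁)^(-2).
= (0.501×2.53/3.11)^(-2) = (0.4076)^(-2) = 6.02 mol/L.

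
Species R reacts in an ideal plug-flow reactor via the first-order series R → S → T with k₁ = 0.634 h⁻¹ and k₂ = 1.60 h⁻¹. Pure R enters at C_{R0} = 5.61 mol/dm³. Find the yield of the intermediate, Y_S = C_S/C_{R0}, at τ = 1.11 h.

0.214

Solving the coupled first-order balances gives C_S(τ) = [k₁/(k₂−k₁)]·C_{R0}·(e^(−k₁τ) − e^(−k₂τ)).
e^(−k₁τ) = e^(−0.634×1.11) = e^(−0.7037) = 0.4947; e^(−k₂τ) = e^(−1.776) = 0.1693.
C_S = 0.634×5.61/(1.60−0.634) × (0.4947−0.1693) = 3.682×0.3254 = 1.198 mol/dm³.
Y_S = C_S/C_{R0} = 1.198/5.61 = 0.214.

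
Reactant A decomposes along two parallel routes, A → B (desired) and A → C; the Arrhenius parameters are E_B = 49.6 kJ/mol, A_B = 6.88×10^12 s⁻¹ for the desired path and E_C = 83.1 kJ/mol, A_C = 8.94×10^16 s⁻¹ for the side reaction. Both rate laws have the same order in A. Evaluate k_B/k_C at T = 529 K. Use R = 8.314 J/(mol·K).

0.156

k_B/k_C = (A_B/A_C)·exp[−(E_B−E_C)/(RT)] = (A_B/A_C)·exp[(E_C−E_B)/(RT)].
(E_C−E_B)/(RT) = (83.1−49.6)×10³/(8.314×529) = 33500/4398 = 7.617.
k_B/k_C = (6.88×10^12/8.94×10^16)·exp(7.617) = 7.696×10^-5 × 2032 = 0.156.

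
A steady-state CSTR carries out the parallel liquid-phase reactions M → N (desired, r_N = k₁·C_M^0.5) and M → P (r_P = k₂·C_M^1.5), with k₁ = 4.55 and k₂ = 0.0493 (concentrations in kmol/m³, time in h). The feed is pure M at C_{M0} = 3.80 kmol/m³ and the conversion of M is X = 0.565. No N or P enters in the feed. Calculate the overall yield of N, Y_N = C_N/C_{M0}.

0.555

Exit C_M = C_{M0}(1−X) = 3.80×0.435 = 1.653 kmol/m³.
In a CSTR the entire volume is at exit conditions, so r_N = 4.55×1.653^0.5 = 5.850 and r_P = 0.0493×1.653^1.5 = 0.1048.
Fraction of consumed M going to N: r_N/(r_N+r_P) = 0.9824.
C_N = 0.9824·C_{M0}·X = 0.9824×3.80×0.565 = 2.11 kmol/m³; Y_N = C_N/C_{M0} = 0.555.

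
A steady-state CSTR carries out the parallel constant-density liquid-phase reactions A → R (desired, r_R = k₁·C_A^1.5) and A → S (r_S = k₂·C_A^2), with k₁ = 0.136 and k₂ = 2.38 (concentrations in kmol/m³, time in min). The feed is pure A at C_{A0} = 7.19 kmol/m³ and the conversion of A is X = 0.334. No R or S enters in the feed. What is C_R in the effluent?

Exit C_A = C_{A0}(1−X) = 7.19×0.666 = 4.789 kmol/m³.
A CSTR operates uniformly at the exit composition, giving r_R = 1.425 and r_S = 54.57 (each k·C_A^n at C_A = 4.789).
Fraction of consumed A going to R: r_R/(r_R+r_S) = 0.02545.
C_R = 0.02545·C_{A0}·X = 0.02545×7.19×0.334 = 0.0611 kmol/m³.

0.0611 kmol/m³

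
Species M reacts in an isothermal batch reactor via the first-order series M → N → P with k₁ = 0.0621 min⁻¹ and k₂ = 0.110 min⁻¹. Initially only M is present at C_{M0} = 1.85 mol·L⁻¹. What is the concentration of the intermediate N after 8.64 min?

Solving the coupled first-order balances gives C_N(t) = [k₁/(k₂−k₁)]·C_{M0}·(e^(−k₁t) − e^(−k₂t)).
e^(−k₁t) = e^(−0.0621×8.64) = e^(−0.5365) = 0.5848; e^(−k₂t) = e^(−0.9504) = 0.3866.
C_N = 0.0621×1.85/(0.110−0.0621) × (0.5848−0.3866) = 2.398×0.1982 = 0.4753 mol·L⁻¹.

0.475 mol·L⁻¹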